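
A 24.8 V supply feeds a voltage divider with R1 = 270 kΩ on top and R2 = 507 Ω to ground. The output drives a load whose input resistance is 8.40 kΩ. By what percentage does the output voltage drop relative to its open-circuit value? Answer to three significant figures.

The divider's output (Thévenin) resistance is R1‖R2 = 506.0 Ω.
Fractional drop under load = R_th/(R_th + R_L) = 506.0 / (506.0 + 8400) = 0.05682.
So the output falls by 5.68 %.

5.68 %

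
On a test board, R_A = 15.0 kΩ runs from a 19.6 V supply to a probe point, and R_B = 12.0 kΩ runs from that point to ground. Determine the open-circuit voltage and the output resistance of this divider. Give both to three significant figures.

V_th = 8.71 V, R_th = 6.67 kΩ

V_th is the open-circuit tap voltage: 19.6 × 12.0/(15.0 + 12.0) = 8.71 V.
With the supply zeroed, R_A and R_B appear in parallel from the tap: R_th = R_A‖R_B = (15.0 × 12.0)/27.00 = 6.67 kΩ.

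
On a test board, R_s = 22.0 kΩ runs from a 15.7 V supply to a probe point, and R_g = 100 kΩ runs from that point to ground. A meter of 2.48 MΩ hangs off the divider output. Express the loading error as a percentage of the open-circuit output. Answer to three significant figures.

0.722 %

The divider's output (Thévenin) resistance is R_s‖R_g = 18.03 kΩ.
Fractional drop under load = R_th/(R_th + R_L) = 18.03 / (18.03 + 2480) = 0.007219.
So the output falls by 0.722 %.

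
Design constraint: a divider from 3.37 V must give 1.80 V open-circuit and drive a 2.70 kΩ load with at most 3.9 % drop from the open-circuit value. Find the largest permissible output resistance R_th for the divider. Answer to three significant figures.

Loading drop = R_th/(R_th + R_L) ≤ 0.0390, so R_th ≤ R_L · ε/(1−ε) = 2.70 kΩ × 0.0390/0.9610 = 110 Ω.
(Any R1, R2 with R2/(R1+R2) = 0.534 and R1‖R2 ≤ 110 Ω will meet the spec.)

R_th ≤ 110 Ω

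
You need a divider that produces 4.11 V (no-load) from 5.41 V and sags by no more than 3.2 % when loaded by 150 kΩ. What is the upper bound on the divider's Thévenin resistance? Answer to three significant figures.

R_th ≤ 4.96 kΩ

Loading drop = R_th/(R_th + R_L) ≤ 0.0320, so R_th ≤ R_L · ε/(1−ε) = 150 kΩ × 0.0320/0.9680 = 4.96 kΩ.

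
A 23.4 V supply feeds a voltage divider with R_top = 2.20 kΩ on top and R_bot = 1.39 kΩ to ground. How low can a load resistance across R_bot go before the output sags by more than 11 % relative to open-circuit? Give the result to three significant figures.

Output resistance R_th = R_top‖R_bot = (2200 × 1390)/3590 = 851.8 Ω.
The fractional drop is R_th/(R_th + R_L); requiring this ≤ 0.110 gives R_L ≥ R_th(1/0.110 − 1) = 851.8 × 8.091 = 6.89 kΩ.

R_L(min) ≈ 6.89 kΩ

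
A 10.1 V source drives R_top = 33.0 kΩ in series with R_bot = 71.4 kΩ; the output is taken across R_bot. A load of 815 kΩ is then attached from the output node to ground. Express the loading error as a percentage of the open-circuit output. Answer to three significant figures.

The divider's output (Thévenin) resistance is R_top‖R_bot = 22.57 kΩ.
Fractional drop under load = R_th/(R_th + R_L) = 22.57 / (22.57 + 815) = 0.02695.
So the output falls by 2.69 %.

2.69 %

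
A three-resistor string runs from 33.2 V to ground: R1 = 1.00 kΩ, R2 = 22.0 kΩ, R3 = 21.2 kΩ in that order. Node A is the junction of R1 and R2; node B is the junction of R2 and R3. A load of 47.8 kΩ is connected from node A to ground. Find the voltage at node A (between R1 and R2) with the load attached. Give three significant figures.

V ≈ 31.8 V

Below node A the series string R2+R3 = 43.20 kΩ sits in parallel with the 47.8 kΩ load: 22.69 kΩ.
V_A = 33.2 × 22.69/(1.00 + 22.69) = 31.8 V.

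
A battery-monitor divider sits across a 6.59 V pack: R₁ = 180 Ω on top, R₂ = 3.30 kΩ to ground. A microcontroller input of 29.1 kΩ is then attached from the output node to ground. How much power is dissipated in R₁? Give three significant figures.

Total resistance from the source is R₁ + (R₂‖R_L) = 3144 Ω, so I = 6.59/3144 Ω = 2.096 mA.
P = I²·R₁ = (2.096 mA)² × 180 Ω = 0.791 mW.

P ≈ 0.791 mW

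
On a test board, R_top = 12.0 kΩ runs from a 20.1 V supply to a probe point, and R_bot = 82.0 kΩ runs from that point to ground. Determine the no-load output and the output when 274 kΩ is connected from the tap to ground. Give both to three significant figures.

Open-circuit: V = 20.1 × 82.0/(12.0 + 82.0) = 17.5 V.
With the load, R_bot becomes R_bot‖R_L = 63.11 kΩ, so V = 20.1 × 63.11/75.11 = 16.9 V.

Unloaded: 17.5 V; loaded: 16.9 V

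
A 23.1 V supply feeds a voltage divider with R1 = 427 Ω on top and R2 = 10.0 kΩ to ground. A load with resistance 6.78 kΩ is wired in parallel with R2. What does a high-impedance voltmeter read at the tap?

The load sits in parallel with R2: R2‖R_L = (10000 × 6780) / (10000 + 6780) = 4041 Ω.
V_out = 23.1 × 4041 / (427 + 4041) = 23.1 × 4041/4468 = 20.9 V.

V_out ≈ 20.9 V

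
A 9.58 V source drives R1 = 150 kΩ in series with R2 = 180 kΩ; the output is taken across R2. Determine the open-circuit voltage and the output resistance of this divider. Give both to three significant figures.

V_th = 5.23 V, R_th = 81.8 kΩ

V_th is the open-circuit tap voltage: 9.58 × 180/(150 + 180) = 5.23 V.
With the supply zeroed, R1 and R2 appear in parallel from the tap: R_th = R1‖R2 = (150 × 180)/330.0 = 81.8 kΩ.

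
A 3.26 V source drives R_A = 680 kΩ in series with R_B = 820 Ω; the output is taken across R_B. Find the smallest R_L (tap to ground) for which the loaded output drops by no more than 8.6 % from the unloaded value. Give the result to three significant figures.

Output resistance R_th = R_A‖R_B = (680000 × 820)/680800 = 819.0 Ω.
The fractional drop is R_th/(R_th + R_L); requiring this ≤ 0.0860 gives R_L ≥ R_th(1/0.0860 − 1) = 819.0 × 10.63 = 8.70 kΩ.

R_L(min) ≈ 8.70 kΩ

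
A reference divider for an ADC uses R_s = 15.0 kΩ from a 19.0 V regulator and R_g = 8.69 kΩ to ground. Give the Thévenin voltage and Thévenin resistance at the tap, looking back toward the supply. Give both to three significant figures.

V_th = 6.97 V, R_th = 5.50 kΩ

V_th is the open-circuit tap voltage: 19.0 × 8.69/(15.0 + 8.69) = 6.97 V.
With the supply zeroed, R_s and R_g appear in parallel from the tap: R_th = R_s‖R_g = (15.0 × 8.69)/23.69 = 5.50 kΩ.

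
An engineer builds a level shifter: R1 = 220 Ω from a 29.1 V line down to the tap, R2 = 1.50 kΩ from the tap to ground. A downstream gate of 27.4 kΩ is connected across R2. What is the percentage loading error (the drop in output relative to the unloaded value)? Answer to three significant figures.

The divider's output (Thévenin) resistance is R1‖R2 = 191.9 Ω.
Fractional drop under load = R_th/(R_th + R_L) = 191.9 / (191.9 + 27400) = 0.006954.
So the output falls by 0.695 %.

0.695 %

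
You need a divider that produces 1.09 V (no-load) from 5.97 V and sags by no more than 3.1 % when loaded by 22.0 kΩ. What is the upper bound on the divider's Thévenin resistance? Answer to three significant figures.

Loading drop = R_th/(R_th + R_L) ≤ 0.0310, so R_th ≤ R_L · ε/(1−ε) = 22.0 kΩ × 0.0310/0.9690 = 704 Ω.
(Any R1, R2 with R2/(R1+R2) = 0.183 and R1‖R2 ≤ 704 Ω will meet the spec.)

R_th ≤ 704 Ω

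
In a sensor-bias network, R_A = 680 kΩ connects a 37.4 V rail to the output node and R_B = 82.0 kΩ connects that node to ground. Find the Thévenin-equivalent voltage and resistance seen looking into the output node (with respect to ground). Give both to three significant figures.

V_th is the open-circuit tap voltage: 37.4 × 82.0/(680 + 82.0) = 4.02 V.
With the supply zeroed, R_A and R_B appear in parallel from the tap: R_th = R_A‖R_B = (680 × 82.0)/762.0 = 73.2 kΩ.

V_th = 4.02 V, R_th = 73.2 kΩ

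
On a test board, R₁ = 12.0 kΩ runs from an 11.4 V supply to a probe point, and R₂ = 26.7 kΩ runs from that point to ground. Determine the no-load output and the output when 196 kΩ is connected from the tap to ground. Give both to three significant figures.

Open-circuit: V = 11.4 × 26.7/(12.0 + 26.7) = 7.87 V.
With the load, R₂ becomes R₂‖R_L = 23.50 kΩ, so V = 11.4 × 23.50/35.50 = 7.55 V.

Unloaded: 7.87 V; loaded: 7.55 V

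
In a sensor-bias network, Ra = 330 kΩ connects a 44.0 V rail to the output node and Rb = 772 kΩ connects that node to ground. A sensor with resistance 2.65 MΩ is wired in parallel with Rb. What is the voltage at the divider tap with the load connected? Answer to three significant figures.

V_out ≈ 28.4 V

The load sits in parallel with Rb: Rb‖R_L = (772 × 2650) / (772 + 2650) = 597.8 kΩ.
V_out = 44.0 × 597.8 / (330 + 597.8) = 44.0 × 597.8/927.8 = 28.4 V.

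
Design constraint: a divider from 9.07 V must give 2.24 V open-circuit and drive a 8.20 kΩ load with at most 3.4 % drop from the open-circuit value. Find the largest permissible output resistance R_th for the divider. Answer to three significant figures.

R_th ≤ 289 Ω

Loading drop = R_th/(R_th + R_L) ≤ 0.0340, so R_th ≤ R_L · ε/(1−ε) = 8.20 kΩ × 0.0340/0.9660 = 289 Ω.
(Any R1, R2 with R2/(R1+R2) = 0.247 and R1‖R2 ≤ 289 Ω will meet the spec.)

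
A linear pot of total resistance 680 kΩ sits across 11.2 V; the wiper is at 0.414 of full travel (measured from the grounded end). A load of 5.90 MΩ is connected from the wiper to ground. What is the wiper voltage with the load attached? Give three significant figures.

The wiper splits the pot into (1−α)R = 398.5 kΩ above and αR = 281.5 kΩ below.
Lower section ‖ load = 268.7 kΩ.
V_wiper = 11.2 × 268.7/(398.5 + 268.7) = 4.51 V.

V ≈ 4.51 V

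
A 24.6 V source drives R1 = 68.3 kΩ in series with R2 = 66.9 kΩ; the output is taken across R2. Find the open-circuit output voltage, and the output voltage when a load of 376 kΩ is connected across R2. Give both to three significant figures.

Unloaded: 12.2 V; loaded: 11.2 V

Open-circuit: V = 24.6 × 66.9/(68.3 + 66.9) = 12.2 V.
With the load, R2 becomes R2‖R_L = 56.79 kΩ, so V = 24.6 × 56.79/125.1 = 11.2 V.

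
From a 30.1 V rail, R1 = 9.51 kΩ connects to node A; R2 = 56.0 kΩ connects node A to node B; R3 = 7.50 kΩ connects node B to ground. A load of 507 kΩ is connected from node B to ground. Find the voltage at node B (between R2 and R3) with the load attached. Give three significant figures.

V ≈ 3.05 V

At node B, R3 is in parallel with the load: R3‖R_L = 7.391 kΩ.
Below node A the resistance is R2 + (R3‖R_L) = 63.39 kΩ, so V_A = 30.1 × 63.39/72.90 = 26.17 V.
Then V_B = V_A × (R3‖R_L)/(R2 + R3‖R_L) = 26.17 × 7.391/63.39 = 3.05 V.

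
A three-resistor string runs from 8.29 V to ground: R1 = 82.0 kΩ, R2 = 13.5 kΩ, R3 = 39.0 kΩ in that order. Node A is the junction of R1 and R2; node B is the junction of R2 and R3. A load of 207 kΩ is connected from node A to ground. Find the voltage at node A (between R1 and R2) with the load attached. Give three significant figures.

V ≈ 2.80 V

Below node A the series string R2+R3 = 52.50 kΩ sits in parallel with the 207 kΩ load: 41.88 kΩ.
V_A = 8.29 × 41.88/(82.0 + 41.88) = 2.80 V.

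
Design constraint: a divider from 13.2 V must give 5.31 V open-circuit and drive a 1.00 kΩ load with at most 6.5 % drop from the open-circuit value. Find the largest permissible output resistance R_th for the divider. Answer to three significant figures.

Loading drop = R_th/(R_th + R_L) ≤ 0.0650, so R_th ≤ R_L · ε/(1−ε) = 1.00 kΩ × 0.0650/0.9350 = 69.5 Ω.

R_th ≤ 69.5 Ω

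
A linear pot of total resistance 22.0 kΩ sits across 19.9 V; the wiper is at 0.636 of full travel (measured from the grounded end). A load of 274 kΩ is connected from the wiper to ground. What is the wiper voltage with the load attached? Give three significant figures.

V ≈ 12.4 V

The wiper splits the pot into (1−α)R = 8.008 kΩ above and αR = 13.99 kΩ below.
Lower section ‖ load = 13.31 kΩ.
V_wiper = 19.9 × 13.31/(8.008 + 13.31) = 12.4 V.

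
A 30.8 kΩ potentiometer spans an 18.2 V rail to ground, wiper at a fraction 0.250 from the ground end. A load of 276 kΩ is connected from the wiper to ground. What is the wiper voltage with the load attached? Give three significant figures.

The wiper splits the pot into (1−α)R = 23.10 kΩ above and αR = 7.700 kΩ below.
Lower section ‖ load = 7.491 kΩ.
V_wiper = 18.2 × 7.491/(23.10 + 7.491) = 4.46 V.

V ≈ 4.46 V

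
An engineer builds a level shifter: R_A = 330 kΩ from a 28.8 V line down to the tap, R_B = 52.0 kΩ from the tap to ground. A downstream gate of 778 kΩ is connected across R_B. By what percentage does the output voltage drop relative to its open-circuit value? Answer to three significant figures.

5.46 %

The divider's output (Thévenin) resistance is R_A‖R_B = 44.92 kΩ.
Fractional drop under load = R_th/(R_th + R_L) = 44.92 / (44.92 + 778) = 0.05459.
So the output falls by 5.46 %.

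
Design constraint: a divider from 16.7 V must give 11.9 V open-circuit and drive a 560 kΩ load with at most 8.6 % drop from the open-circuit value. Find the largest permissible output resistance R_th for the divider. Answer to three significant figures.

Loading drop = R_th/(R_th + R_L) ≤ 0.0860, so R_th ≤ R_L · ε/(1−ε) = 560 kΩ × 0.0860/0.9140 = 52.7 kΩ.
(Any R1, R2 with R2/(R1+R2) = 0.713 and R1‖R2 ≤ 52.7 kΩ will meet the spec.)

R_th ≤ 52.7 kΩ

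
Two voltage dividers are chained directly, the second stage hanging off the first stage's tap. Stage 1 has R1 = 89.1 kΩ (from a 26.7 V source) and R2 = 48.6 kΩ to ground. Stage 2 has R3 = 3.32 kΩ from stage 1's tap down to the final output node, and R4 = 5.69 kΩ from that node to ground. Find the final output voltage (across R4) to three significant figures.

V_out ≈ 1.33 V

Stage 2 presents R3+R4 = 9.010 kΩ as a load on stage 1's tap.
Stage 1's lower leg becomes R2‖(R3+R4) = 7.601 kΩ, so V_mid = 26.7 × 7.601/96.70 = 2.099 V.
Stage 2 is itself unloaded: V_out = V_mid × R4/(R3+R4) = 2.099 × 5.69/9.010 = 1.33 V.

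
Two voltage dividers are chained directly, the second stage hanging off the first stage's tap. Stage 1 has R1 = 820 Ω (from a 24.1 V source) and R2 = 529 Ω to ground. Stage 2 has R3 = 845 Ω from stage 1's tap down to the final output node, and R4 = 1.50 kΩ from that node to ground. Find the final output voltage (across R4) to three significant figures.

V_out ≈ 5.32 V

Stage 2 presents R3+R4 = 2345 Ω as a load on stage 1's tap.
Stage 1's lower leg becomes R2‖(R3+R4) = 431.6 Ω, so V_mid = 24.1 × 431.6/1252 = 8.311 V.
Stage 2 is itself unloaded: V_out = V_mid × R4/(R3+R4) = 8.311 × 1500/2345 = 5.32 V.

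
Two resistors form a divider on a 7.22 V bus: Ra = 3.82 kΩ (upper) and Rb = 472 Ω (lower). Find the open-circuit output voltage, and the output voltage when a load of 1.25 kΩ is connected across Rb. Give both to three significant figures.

Unloaded: 0.794 V; loaded: 0.594 V

Open-circuit: V = 7.22 × 472/(3820 + 472) = 0.794 V.
With the load, Rb becomes Rb‖R_L = 342.6 Ω, so V = 7.22 × 342.6/4163 = 0.594 V.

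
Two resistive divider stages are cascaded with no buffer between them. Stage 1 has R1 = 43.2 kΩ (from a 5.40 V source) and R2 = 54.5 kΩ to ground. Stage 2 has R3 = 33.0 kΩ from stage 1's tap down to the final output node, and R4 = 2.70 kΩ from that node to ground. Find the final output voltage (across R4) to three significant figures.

V_out ≈ 0.136 V

Stage 2 presents R3+R4 = 35.70 kΩ as a load on stage 1's tap.
Stage 1's lower leg becomes R2‖(R3+R4) = 21.57 kΩ, so V_mid = 5.40 × 21.57/64.77 = 1.798 V.
Stage 2 is itself unloaded: V_out = V_mid × R4/(R3+R4) = 1.798 × 2.70/35.70 = 0.136 V.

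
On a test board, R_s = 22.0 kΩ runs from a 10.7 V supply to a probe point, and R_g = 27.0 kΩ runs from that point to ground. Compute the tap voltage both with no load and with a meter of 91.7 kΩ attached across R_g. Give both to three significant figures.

Unloaded: 5.90 V; loaded: 5.21 V

Open-circuit: V = 10.7 × 27.0/(22.0 + 27.0) = 5.90 V.
With the load, R_g becomes R_g‖R_L = 20.86 kΩ, so V = 10.7 × 20.86/42.86 = 5.21 V.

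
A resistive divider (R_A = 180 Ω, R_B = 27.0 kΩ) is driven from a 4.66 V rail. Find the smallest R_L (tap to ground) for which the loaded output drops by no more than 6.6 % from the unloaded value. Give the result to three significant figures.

R_L(min) ≈ 2.53 kΩ

Output resistance R_th = R_A‖R_B = (180 × 27000)/27180 = 178.8 Ω.
The fractional drop is R_th/(R_th + R_L); requiring this ≤ 0.0660 gives R_L ≥ R_th(1/0.0660 − 1) = 178.8 × 14.15 = 2.53 kΩ.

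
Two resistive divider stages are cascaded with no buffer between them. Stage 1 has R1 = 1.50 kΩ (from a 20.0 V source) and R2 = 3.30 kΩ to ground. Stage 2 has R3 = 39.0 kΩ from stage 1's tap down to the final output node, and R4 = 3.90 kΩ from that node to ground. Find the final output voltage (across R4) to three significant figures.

V_out ≈ 1.22 V

Stage 2 presents R3+R4 = 42.90 kΩ as a load on stage 1's tap.
Stage 1's lower leg becomes R2‖(R3+R4) = 3.064 kΩ, so V_mid = 20.0 × 3.064/4.564 = 13.43 V.
Stage 2 is itself unloaded: V_out = V_mid × R4/(R3+R4) = 13.43 × 3.90/42.90 = 1.22 V.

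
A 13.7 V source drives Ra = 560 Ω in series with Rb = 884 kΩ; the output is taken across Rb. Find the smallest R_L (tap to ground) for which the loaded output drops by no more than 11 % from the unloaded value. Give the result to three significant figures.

Output resistance R_th = Ra‖Rb = (560 × 884000)/884600 = 559.6 Ω.
The fractional drop is R_th/(R_th + R_L); requiring this ≤ 0.110 gives R_L ≥ R_th(1/0.110 − 1) = 559.6 × 8.091 = 4.53 kΩ.

R_L(min) ≈ 4.53 kΩ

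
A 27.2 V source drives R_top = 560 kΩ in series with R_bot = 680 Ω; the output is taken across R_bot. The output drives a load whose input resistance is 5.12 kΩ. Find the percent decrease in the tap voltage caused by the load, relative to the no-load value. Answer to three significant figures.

11.7 %

Unloaded V = 27.2 × 680/560700 = 0.032989 V.
Loaded: R_bot‖R_L = 600.3 Ω, giving V = 27.2 × 600.3/560600 = 0.029125 V.
Drop = (0.032989 − 0.029125) / 0.032989 = 11.7 %.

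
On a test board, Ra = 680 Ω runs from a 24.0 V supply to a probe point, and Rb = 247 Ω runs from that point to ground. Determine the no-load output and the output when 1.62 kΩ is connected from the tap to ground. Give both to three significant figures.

Unloaded: 6.39 V; loaded: 5.75 V

Open-circuit: V = 24.0 × 247/(680 + 247) = 6.39 V.
With the load, Rb becomes Rb‖R_L = 214.3 Ω, so V = 24.0 × 214.3/894.3 = 5.75 V.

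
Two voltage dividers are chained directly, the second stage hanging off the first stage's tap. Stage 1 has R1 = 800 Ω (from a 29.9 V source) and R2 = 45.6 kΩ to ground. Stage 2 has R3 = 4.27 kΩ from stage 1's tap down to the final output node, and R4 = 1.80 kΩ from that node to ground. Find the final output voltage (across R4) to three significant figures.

Stage 2 presents R3+R4 = 6070 Ω as a load on stage 1's tap.
Stage 1's lower leg becomes R2‖(R3+R4) = 5357 Ω, so V_mid = 29.9 × 5357/6157 = 26.01 V.
Stage 2 is itself unloaded: V_out = V_mid × R4/(R3+R4) = 26.01 × 1800/6070 = 7.71 V.

V_out ≈ 7.71 V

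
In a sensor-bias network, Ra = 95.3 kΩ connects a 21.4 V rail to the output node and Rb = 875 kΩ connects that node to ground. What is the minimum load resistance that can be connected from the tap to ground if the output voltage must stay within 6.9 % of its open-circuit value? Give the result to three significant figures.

Output resistance R_th = Ra‖Rb = (95.3 × 875)/970.3 = 85.94 kΩ.
The fractional drop is R_th/(R_th + R_L); requiring this ≤ 0.0690 gives R_L ≥ R_th(1/0.0690 − 1) = 85.94 × 13.49 = 1.16 MΩ.

R_L(min) ≈ 1.16 MΩ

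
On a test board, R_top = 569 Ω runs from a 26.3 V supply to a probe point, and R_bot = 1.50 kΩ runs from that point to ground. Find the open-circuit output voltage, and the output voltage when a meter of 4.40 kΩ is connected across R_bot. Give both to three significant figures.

Unloaded: 19.1 V; loaded: 17.4 V

Open-circuit: V = 26.3 × 1500/(569 + 1500) = 19.1 V.
With the load, R_bot becomes R_bot‖R_L = 1119 Ω, so V = 26.3 × 1119/1688 = 17.4 V.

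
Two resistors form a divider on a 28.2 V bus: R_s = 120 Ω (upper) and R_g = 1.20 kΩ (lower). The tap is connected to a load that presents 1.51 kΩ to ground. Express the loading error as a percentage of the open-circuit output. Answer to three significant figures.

The divider's output (Thévenin) resistance is R_s‖R_g = 109.1 Ω.
Fractional drop under load = R_th/(R_th + R_L) = 109.1 / (109.1 + 1510) = 0.06738.
So the output falls by 6.74 %.

6.74 %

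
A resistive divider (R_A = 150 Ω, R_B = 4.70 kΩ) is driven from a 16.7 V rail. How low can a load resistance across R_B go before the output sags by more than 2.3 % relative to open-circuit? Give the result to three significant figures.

Output resistance R_th = R_A‖R_B = (150 × 4700)/4850 = 145.4 Ω.
The fractional drop is R_th/(R_th + R_L); requiring this ≤ 0.0230 gives R_L ≥ R_th(1/0.0230 − 1) = 145.4 × 42.48 = 6.17 kΩ.

R_L(min) ≈ 6.17 kΩ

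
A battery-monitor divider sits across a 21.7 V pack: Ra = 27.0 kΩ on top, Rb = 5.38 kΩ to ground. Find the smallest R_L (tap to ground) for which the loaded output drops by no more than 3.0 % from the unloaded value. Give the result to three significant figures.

Output resistance R_th = Ra‖Rb = (27.0 × 5.38)/32.38 = 4.486 kΩ.
The fractional drop is R_th/(R_th + R_L); requiring this ≤ 0.0300 gives R_L ≥ R_th(1/0.0300 − 1) = 4.486 × 32.33 = 145 kΩ.

R_L(min) ≈ 145 kΩ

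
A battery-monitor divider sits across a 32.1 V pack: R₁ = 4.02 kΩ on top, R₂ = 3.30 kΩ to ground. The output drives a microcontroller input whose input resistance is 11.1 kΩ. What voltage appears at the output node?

V_out ≈ 12.4 V

The load sits in parallel with R₂: R₂‖R_L = (3.30 × 11.1) / (3.30 + 11.1) = 2.544 kΩ.
V_out = 32.1 × 2.544 / (4.02 + 2.544) = 32.1 × 2.544/6.564 = 12.4 V.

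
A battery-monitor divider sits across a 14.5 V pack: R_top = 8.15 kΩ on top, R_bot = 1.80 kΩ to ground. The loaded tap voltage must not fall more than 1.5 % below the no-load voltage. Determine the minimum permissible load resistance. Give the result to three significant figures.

Output resistance R_th = R_top‖R_bot = (8.15 × 1.80)/9.950 = 1.474 kΩ.
The fractional drop is R_th/(R_th + R_L); requiring this ≤ 0.0150 gives R_L ≥ R_th(1/0.0150 − 1) = 1.474 × 65.67 = 96.8 kΩ.

R_L(min) ≈ 96.8 kΩ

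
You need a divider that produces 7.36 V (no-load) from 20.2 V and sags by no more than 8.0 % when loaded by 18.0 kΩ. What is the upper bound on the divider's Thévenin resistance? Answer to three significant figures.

R_th ≤ 1.57 kΩ

Loading drop = R_th/(R_th + R_L) ≤ 0.0800, so R_th ≤ R_L · ε/(1−ε) = 18.0 kΩ × 0.0800/0.9200 = 1.57 kΩ.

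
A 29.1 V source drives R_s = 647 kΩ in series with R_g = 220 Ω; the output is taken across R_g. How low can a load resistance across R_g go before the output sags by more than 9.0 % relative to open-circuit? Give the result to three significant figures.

R_L(min) ≈ 2.22 kΩ

Output resistance R_th = R_s‖R_g = (647000 × 220)/647200 = 219.9 Ω.
The fractional drop is R_th/(R_th + R_L); requiring this ≤ 0.0900 gives R_L ≥ R_th(1/0.0900 − 1) = 219.9 × 10.11 = 2.22 kΩ.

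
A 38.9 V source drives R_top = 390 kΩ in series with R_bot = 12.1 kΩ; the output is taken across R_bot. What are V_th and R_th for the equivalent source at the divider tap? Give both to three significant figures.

V_th = 1.17 V, R_th = 11.7 kΩ

V_th is the open-circuit tap voltage: 38.9 × 12.1/(390 + 12.1) = 1.17 V.
With the supply zeroed, R_top and R_bot appear in parallel from the tap: R_th = R_top‖R_bot = (390 × 12.1)/402.1 = 11.7 kΩ.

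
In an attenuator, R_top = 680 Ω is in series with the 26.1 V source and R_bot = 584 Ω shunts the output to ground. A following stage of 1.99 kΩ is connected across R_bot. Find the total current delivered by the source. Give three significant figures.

R_bot‖R_L = 451.5 Ω, so the source sees R_top + R_bot‖R_L = 1131 Ω.
I = 26.1 V / 1131 Ω = 23.1 mA.

I ≈ 23.1 mA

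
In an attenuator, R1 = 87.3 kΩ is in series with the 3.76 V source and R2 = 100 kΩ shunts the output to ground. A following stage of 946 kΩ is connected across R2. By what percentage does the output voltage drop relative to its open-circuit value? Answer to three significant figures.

The divider's output (Thévenin) resistance is R1‖R2 = 46.61 kΩ.
Fractional drop under load = R_th/(R_th + R_L) = 46.61 / (46.61 + 946) = 0.04696.
So the output falls by 4.70 %.

4.70 %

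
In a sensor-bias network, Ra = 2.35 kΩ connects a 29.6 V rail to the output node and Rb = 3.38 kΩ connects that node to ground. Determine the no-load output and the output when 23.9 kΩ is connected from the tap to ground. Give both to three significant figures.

Open-circuit: V = 29.6 × 3.38/(2.35 + 3.38) = 17.5 V.
With the load, Rb becomes Rb‖R_L = 2.961 kΩ, so V = 29.6 × 2.961/5.311 = 16.5 V.

Unloaded: 17.5 V; loaded: 16.5 V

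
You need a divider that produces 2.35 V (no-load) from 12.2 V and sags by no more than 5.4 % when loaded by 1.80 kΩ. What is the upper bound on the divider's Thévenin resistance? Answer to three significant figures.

Loading drop = R_th/(R_th + R_L) ≤ 0.0540, so R_th ≤ R_L · ε/(1−ε) = 1.80 kΩ × 0.0540/0.9460 = 103 Ω.
(Any R1, R2 with R2/(R1+R2) = 0.193 and R1‖R2 ≤ 103 Ω will meet the spec.)

R_th ≤ 103 Ω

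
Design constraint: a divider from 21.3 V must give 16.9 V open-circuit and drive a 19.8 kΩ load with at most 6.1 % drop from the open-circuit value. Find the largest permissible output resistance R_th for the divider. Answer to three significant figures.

Loading drop = R_th/(R_th + R_L) ≤ 0.0610, so R_th ≤ R_L · ε/(1−ε) = 19.8 kΩ × 0.0610/0.9390 = 1.29 kΩ.
(Any R1, R2 with R2/(R1+R2) = 0.793 and R1‖R2 ≤ 1.29 kΩ will meet the spec.)

R_th ≤ 1.29 kΩ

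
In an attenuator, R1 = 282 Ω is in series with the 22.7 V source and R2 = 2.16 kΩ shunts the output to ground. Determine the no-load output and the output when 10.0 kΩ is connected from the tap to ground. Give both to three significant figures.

Unloaded: 20.1 V; loaded: 19.6 V

Open-circuit: V = 22.7 × 2160/(282 + 2160) = 20.1 V.
With the load, R2 becomes R2‖R_L = 1776 Ω, so V = 22.7 × 1776/2058 = 19.6 V.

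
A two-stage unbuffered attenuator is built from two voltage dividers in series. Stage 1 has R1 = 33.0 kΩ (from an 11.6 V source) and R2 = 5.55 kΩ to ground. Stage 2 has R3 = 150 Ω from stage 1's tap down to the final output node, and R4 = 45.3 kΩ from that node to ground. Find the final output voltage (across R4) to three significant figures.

V_out ≈ 1.51 V

Stage 2 presents R3+R4 = 45450 Ω as a load on stage 1's tap.
Stage 1's lower leg becomes R2‖(R3+R4) = 4946 Ω, so V_mid = 11.6 × 4946/37950 = 1.512 V.
Stage 2 is itself unloaded: V_out = V_mid × R4/(R3+R4) = 1.512 × 45300/45450 = 1.51 V.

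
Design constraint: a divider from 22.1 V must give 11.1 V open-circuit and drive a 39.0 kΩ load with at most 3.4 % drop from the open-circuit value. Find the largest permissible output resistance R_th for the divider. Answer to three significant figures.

R_th ≤ 1.37 kΩ

Loading drop = R_th/(R_th + R_L) ≤ 0.0340, so R_th ≤ R_L · ε/(1−ε) = 39.0 kΩ × 0.0340/0.9660 = 1.37 kΩ.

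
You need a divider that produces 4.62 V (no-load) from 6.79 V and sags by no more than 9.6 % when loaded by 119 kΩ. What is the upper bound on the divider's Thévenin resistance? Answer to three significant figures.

Loading drop = R_th/(R_th + R_L) ≤ 0.0960, so R_th ≤ R_L · ε/(1−ε) = 119 kΩ × 0.0960/0.9040 = 12.6 kΩ.
(Any R1, R2 with R2/(R1+R2) = 0.680 and R1‖R2 ≤ 12.6 kΩ will meet the spec.)

R_th ≤ 12.6 kΩ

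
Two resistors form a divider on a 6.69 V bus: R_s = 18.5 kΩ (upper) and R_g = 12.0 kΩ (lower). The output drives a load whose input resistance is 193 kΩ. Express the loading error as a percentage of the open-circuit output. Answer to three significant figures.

The divider's output (Thévenin) resistance is R_s‖R_g = 7.279 kΩ.
Fractional drop under load = R_th/(R_th + R_L) = 7.279 / (7.279 + 193) = 0.03634.
So the output falls by 3.63 %.

3.63 %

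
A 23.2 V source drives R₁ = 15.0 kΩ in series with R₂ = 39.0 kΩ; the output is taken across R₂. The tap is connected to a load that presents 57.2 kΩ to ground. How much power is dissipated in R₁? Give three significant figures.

Total resistance from the source is R₁ + (R₂‖R_L) = 38.19 kΩ, so I = 23.2/38.19 kΩ = 0.6075 mA.
P = I²·R₁ = (0.6075 mA)² × 15.0 kΩ = 5.54 mW.

P ≈ 5.54 mW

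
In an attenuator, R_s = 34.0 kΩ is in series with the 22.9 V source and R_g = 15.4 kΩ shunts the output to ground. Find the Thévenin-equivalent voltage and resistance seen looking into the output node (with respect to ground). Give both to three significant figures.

V_th is the open-circuit tap voltage: 22.9 × 15.4/(34.0 + 15.4) = 7.14 V.
With the supply zeroed, R_s and R_g appear in parallel from the tap: R_th = R_s‖R_g = (34.0 × 15.4)/49.40 = 10.6 kΩ.

V_th = 7.14 V, R_th = 10.6 kΩ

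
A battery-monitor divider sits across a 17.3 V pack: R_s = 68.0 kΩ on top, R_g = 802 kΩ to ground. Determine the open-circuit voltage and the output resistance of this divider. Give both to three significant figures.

V_th = 15.9 V, R_th = 62.7 kΩ

V_th is the open-circuit tap voltage: 17.3 × 802/(68.0 + 802) = 15.9 V.
With the supply zeroed, R_s and R_g appear in parallel from the tap: R_th = R_s‖R_g = (68.0 × 802)/870.0 = 62.7 kΩ.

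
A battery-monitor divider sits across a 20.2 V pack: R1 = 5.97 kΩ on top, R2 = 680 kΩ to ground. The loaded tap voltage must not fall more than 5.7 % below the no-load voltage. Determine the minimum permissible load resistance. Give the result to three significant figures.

Output resistance R_th = R1‖R2 = (5.97 × 680)/686.0 = 5.918 kΩ.
The fractional drop is R_th/(R_th + R_L); requiring this ≤ 0.0570 gives R_L ≥ R_th(1/0.0570 − 1) = 5.918 × 16.54 = 97.9 kΩ.

R_L(min) ≈ 97.9 kΩ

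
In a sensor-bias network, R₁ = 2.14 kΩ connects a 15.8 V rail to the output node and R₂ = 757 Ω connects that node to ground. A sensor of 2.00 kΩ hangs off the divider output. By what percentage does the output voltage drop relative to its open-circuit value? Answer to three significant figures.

The divider's output (Thévenin) resistance is R₁‖R₂ = 559.2 Ω.
Fractional drop under load = R_th/(R_th + R_L) = 559.2 / (559.2 + 2000) = 0.2185.
So the output falls by 21.9 %.

21.9 %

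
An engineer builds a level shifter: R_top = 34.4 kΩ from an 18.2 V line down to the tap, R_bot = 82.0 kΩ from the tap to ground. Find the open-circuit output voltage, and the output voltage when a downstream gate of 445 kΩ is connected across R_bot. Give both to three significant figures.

Open-circuit: V = 18.2 × 82.0/(34.4 + 82.0) = 12.8 V.
With the load, R_bot becomes R_bot‖R_L = 69.24 kΩ, so V = 18.2 × 69.24/103.6 = 12.2 V.

Unloaded: 12.8 V; loaded: 12.2 V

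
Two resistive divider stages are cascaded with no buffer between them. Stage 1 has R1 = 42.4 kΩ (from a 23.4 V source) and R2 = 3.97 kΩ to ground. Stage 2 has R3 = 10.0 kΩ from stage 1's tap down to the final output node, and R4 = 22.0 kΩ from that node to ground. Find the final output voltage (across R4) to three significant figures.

Stage 2 presents R3+R4 = 32.00 kΩ as a load on stage 1's tap.
Stage 1's lower leg becomes R2‖(R3+R4) = 3.532 kΩ, so V_mid = 23.4 × 3.532/45.93 = 1.799 V.
Stage 2 is itself unloaded: V_out = V_mid × R4/(R3+R4) = 1.799 × 22.0/32.00 = 1.24 V.

V_out ≈ 1.24 V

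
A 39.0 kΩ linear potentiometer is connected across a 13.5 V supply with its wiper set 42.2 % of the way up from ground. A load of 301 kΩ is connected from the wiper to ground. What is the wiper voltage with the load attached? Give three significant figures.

The wiper splits the pot into (1−α)R = 22.54 kΩ above and αR = 16.46 kΩ below.
Lower section ‖ load = 15.60 kΩ.
V_wiper = 13.5 × 15.60/(22.54 + 15.60) = 5.52 V.

V ≈ 5.52 V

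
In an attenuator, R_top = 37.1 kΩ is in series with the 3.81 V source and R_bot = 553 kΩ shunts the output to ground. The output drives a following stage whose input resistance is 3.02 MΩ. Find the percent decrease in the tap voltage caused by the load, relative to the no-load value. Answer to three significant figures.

1.14 %

The divider's output (Thévenin) resistance is R_top‖R_bot = 34.77 kΩ.
Fractional drop under load = R_th/(R_th + R_L) = 34.77 / (34.77 + 3020) = 0.01138.
So the output falls by 1.14 %.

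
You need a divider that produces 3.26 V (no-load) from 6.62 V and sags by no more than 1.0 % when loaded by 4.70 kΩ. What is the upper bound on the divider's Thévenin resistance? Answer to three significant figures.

R_th ≤ 47.5 Ω

Loading drop = R_th/(R_th + R_L) ≤ 0.0100, so R_th ≤ R_L · ε/(1−ε) = 4.70 kΩ × 0.0100/0.9900 = 47.5 Ω.
(Any R1, R2 with R2/(R1+R2) = 0.492 and R1‖R2 ≤ 47.5 Ω will meet the spec.)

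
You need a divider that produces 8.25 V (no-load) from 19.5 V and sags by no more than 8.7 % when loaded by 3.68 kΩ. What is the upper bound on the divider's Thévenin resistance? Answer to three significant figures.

R_th ≤ 351 Ω

Loading drop = R_th/(R_th + R_L) ≤ 0.0870, so R_th ≤ R_L · ε/(1−ε) = 3.68 kΩ × 0.0870/0.9130 = 351 Ω.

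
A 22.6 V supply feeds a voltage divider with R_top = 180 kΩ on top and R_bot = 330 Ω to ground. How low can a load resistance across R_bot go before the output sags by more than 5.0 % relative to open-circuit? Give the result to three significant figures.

R_L(min) ≈ 6.26 kΩ

Output resistance R_th = R_top‖R_bot = (180000 × 330)/180300 = 329.4 Ω.
The fractional drop is R_th/(R_th + R_L); requiring this ≤ 0.0500 gives R_L ≥ R_th(1/0.0500 − 1) = 329.4 × 19.00 = 6.26 kΩ.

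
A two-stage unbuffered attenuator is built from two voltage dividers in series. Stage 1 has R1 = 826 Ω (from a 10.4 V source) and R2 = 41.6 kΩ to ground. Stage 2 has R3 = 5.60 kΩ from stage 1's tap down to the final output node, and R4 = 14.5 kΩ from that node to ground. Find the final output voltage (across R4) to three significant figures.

Stage 2 presents R3+R4 = 20100 Ω as a load on stage 1's tap.
Stage 1's lower leg becomes R2‖(R3+R4) = 13550 Ω, so V_mid = 10.4 × 13550/14380 = 9.803 V.
Stage 2 is itself unloaded: V_out = V_mid × R4/(R3+R4) = 9.803 × 14500/20100 = 7.07 V.

V_out ≈ 7.07 V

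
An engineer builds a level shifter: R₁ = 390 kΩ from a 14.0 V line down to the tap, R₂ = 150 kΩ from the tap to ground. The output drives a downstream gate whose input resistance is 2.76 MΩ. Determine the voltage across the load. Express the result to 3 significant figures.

V_out ≈ 3.74 V

The load sits in parallel with R₂: R₂‖R_L = (150 × 2760) / (150 + 2760) = 142.3 kΩ.
V_out = 14.0 × 142.3 / (390 + 142.3) = 14.0 × 142.3/532.3 = 3.74 V.
(Unloaded it would have been 3.89 V.)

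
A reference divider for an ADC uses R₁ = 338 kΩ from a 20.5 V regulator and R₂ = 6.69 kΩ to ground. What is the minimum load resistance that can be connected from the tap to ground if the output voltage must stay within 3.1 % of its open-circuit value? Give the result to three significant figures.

R_L(min) ≈ 205 kΩ

Output resistance R_th = R₁‖R₂ = (338 × 6.69)/344.7 = 6.560 kΩ.
The fractional drop is R_th/(R_th + R_L); requiring this ≤ 0.0310 gives R_L ≥ R_th(1/0.0310 − 1) = 6.560 × 31.26 = 205 kΩ.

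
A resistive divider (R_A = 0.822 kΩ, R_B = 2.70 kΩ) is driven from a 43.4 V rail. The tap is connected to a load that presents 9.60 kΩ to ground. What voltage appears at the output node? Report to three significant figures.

The load sits in parallel with R_B: R_B‖R_L = (2700 × 9600) / (2700 + 9600) = 2107 Ω.
V_out = 43.4 × 2107 / (822 + 2107) = 43.4 × 2107/2929 = 31.2 V.

V_out ≈ 31.2 V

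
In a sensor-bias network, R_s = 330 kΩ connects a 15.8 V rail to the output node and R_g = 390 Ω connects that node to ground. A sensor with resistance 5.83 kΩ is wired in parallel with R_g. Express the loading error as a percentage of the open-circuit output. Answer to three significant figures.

6.26 %

The divider's output (Thévenin) resistance is R_s‖R_g = 389.5 Ω.
Fractional drop under load = R_th/(R_th + R_L) = 389.5 / (389.5 + 5830) = 0.06263.
So the output falls by 6.26 %.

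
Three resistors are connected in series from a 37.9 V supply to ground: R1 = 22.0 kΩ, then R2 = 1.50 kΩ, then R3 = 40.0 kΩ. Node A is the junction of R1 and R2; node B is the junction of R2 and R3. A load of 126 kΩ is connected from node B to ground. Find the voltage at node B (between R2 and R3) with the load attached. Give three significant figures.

At node B, R3 is in parallel with the load: R3‖R_L = 30.36 kΩ.
Below node A the resistance is R2 + (R3‖R_L) = 31.86 kΩ, so V_A = 37.9 × 31.86/53.86 = 22.42 V.
Then V_B = V_A × (R3‖R_L)/(R2 + R3‖R_L) = 22.42 × 30.36/31.86 = 21.4 V.

V ≈ 21.4 V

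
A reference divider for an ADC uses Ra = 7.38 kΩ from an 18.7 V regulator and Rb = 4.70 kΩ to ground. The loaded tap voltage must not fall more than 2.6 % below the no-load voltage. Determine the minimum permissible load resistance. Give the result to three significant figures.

Output resistance R_th = Ra‖Rb = (7.38 × 4.70)/12.08 = 2.871 kΩ.
The fractional drop is R_th/(R_th + R_L); requiring this ≤ 0.0260 gives R_L ≥ R_th(1/0.0260 − 1) = 2.871 × 37.46 = 108 kΩ.

R_L(min) ≈ 108 kΩ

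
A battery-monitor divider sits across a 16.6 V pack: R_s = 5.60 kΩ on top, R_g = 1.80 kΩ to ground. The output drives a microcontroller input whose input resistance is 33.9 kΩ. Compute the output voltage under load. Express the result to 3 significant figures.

V_out ≈ 3.88 V

The load sits in parallel with R_g: R_g‖R_L = (1.80 × 33.9) / (1.80 + 33.9) = 1.709 kΩ.
V_out = 16.6 × 1.709 / (5.60 + 1.709) = 16.6 × 1.709/7.309 = 3.88 V.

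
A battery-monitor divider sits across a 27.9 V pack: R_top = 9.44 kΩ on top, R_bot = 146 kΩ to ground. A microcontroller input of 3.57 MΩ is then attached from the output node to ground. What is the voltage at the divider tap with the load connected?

V_out ≈ 26.1 V

The load sits in parallel with R_bot: R_bot‖R_L = (146 × 3570) / (146 + 3570) = 140.3 kΩ.
V_out = 27.9 × 140.3 / (9.44 + 140.3) = 27.9 × 140.3/149.7 = 26.1 V.
(Unloaded it would have been 26.2 V.)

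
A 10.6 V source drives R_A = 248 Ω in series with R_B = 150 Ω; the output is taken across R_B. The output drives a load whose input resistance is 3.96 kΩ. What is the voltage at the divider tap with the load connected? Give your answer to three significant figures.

The load sits in parallel with R_B: R_B‖R_L = (150 × 3960) / (150 + 3960) = 144.5 Ω.
V_out = 10.6 × 144.5 / (248 + 144.5) = 10.6 × 144.5/392.5 = 3.90 V.

V_out ≈ 3.90 V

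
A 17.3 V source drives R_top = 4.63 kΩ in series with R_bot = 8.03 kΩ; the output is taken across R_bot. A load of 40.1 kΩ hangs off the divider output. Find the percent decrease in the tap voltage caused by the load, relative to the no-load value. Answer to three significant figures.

The divider's output (Thévenin) resistance is R_top‖R_bot = 2.937 kΩ.
Fractional drop under load = R_th/(R_th + R_L) = 2.937 / (2.937 + 40.1) = 0.06824.
So the output falls by 6.82 %.

6.82 %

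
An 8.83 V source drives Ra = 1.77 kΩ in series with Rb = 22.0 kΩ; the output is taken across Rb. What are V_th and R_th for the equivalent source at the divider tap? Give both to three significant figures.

V_th is the open-circuit tap voltage: 8.83 × 22.0/(1.77 + 22.0) = 8.17 V.
With the supply zeroed, Ra and Rb appear in parallel from the tap: R_th = Ra‖Rb = (1.77 × 22.0)/23.77 = 1.64 kΩ.

V_th = 8.17 V, R_th = 1.64 kΩ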